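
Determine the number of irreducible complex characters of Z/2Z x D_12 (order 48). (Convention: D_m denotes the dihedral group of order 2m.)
18

Details: The number of irreducible complex representations of a finite group equals its number of conjugacy classes. For a direct product, #classes(G x H) = #classes(G) * #classes(H). Z/2Z has 2 classes (abelian), D_12 has 9 classes, so 2 * 9 = 18, so Z/2Z x D_12 (order 48) has exactly 18 irreducible complex representations.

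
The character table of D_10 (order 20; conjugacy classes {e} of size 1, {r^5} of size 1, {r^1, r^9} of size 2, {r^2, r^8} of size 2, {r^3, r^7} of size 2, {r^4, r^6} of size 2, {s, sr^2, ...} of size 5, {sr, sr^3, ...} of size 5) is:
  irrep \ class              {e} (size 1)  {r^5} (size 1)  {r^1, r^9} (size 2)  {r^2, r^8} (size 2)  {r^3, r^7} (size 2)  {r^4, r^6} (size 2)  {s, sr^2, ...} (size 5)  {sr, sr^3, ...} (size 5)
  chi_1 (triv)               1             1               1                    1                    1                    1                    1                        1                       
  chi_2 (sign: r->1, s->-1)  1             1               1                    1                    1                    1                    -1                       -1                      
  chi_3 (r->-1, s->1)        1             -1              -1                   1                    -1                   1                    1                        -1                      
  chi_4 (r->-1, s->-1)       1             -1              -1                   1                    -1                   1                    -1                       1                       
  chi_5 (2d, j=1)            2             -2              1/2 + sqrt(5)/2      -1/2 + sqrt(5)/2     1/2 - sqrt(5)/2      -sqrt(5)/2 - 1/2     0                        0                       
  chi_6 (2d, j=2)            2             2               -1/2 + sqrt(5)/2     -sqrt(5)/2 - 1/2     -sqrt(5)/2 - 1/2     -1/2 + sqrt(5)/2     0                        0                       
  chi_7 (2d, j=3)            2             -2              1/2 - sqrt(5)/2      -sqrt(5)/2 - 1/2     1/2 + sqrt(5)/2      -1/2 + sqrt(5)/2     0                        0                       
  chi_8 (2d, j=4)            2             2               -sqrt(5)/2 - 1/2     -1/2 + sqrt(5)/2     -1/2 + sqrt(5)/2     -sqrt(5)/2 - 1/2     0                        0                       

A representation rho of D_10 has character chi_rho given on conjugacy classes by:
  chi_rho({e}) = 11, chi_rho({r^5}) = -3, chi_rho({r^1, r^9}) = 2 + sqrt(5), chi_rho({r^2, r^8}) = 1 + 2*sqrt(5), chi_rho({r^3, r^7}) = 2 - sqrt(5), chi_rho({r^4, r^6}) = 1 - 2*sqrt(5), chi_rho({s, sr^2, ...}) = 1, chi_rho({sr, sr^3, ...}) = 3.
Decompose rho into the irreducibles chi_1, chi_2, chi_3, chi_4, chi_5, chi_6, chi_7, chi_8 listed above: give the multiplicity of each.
Multiplicities: chi_1: 2, chi_2: 0, chi_3: 0, chi_4: 1, chi_5: 3, chi_6: 0, chi_7: 0, chi_8: 1.

Explanation: Use <chi_rho, chi> = (1/|G|) sum_C |C| * chi_rho(C) * conj(chi(C)) with |G| = 20 for each irreducible chi in the table:
  <chi_rho, chi_1> = (1/20)[1*(11)*conj(1) + 1*(-3)*conj(1) + 2*(2 + sqrt(5))*conj(1) + 2*(1 + 2*sqrt(5))*conj(1) + 2*(2 - sqrt(5))*conj(1) + 2*(1 - 2*sqrt(5))*conj(1) + 5*(1)*conj(1) + 5*(3)*conj(1)]
      = (1/20)[(11) + (-3) + (4 + 2*sqrt(5)) + (2 + 4*sqrt(5)) + (4 - 2*sqrt(5)) + (2 - 4*sqrt(5)) + (5) + (15)] = 40/20 = 2
  <chi_rho, chi_2> = (1/20)[1*(11)*conj(1) + 1*(-3)*conj(1) + 2*(2 + sqrt(5))*conj(1) + 2*(1 + 2*sqrt(5))*conj(1) + 2*(2 - sqrt(5))*conj(1) + 2*(1 - 2*sqrt(5))*conj(1) + 5*(1)*conj(-1) + 5*(3)*conj(-1)]
      = (1/20)[(11) + (-3) + (4 + 2*sqrt(5)) + (2 + 4*sqrt(5)) + (4 - 2*sqrt(5)) + (2 - 4*sqrt(5)) + (-5) + (-15)] = 0/20 = 0
  <chi_rho, chi_3> = (1/20)[1*(11)*conj(1) + 1*(-3)*conj(-1) + 2*(2 + sqrt(5))*conj(-1) + 2*(1 + 2*sqrt(5))*conj(1) + 2*(2 - sqrt(5))*conj(-1) + 2*(1 - 2*sqrt(5))*conj(1) + 5*(1)*conj(1) + 5*(3)*conj(-1)]
      = (1/20)[(11) + (3) + (-2*sqrt(5) - 4) + (2 + 4*sqrt(5)) + (-4 + 2*sqrt(5)) + (2 - 4*sqrt(5)) + (5) + (-15)] = 0/20 = 0
  <chi_rho, chi_4> = (1/20)[1*(11)*conj(1) + 1*(-3)*conj(-1) + 2*(2 + sqrt(5))*conj(-1) + 2*(1 + 2*sqrt(5))*conj(1) + 2*(2 - sqrt(5))*conj(-1) + 2*(1 - 2*sqrt(5))*conj(1) + 5*(1)*conj(-1) + 5*(3)*conj(1)]
      = (1/20)[(11) + (3) + (-2*sqrt(5) - 4) + (2 + 4*sqrt(5)) + (-4 + 2*sqrt(5)) + (2 - 4*sqrt(5)) + (-5) + (15)] = 20/20 = 1
  <chi_rho, chi_5> = (1/20)[1*(11)*conj(2) + 1*(-3)*conj(-2) + 2*(2 + sqrt(5))*conj(1/2 + sqrt(5)/2) + 2*(1 + 2*sqrt(5))*conj(-1/2 + sqrt(5)/2) + 2*(2 - sqrt(5))*conj(1/2 - sqrt(5)/2) + 2*(1 - 2*sqrt(5))*conj(-sqrt(5)/2 - 1/2) + 5*(1)*conj(0) + 5*(3)*conj(0)]
      = (1/20)[(22) + (6) + (3*sqrt(5) + 7) + (9 - sqrt(5)) + (7 - 3*sqrt(5)) + (sqrt(5) + 9) + (0) + (0)] = 60/20 = 3
  <chi_rho, chi_6> = (1/20)[1*(11)*conj(2) + 1*(-3)*conj(2) + 2*(2 + sqrt(5))*conj(-1/2 + sqrt(5)/2) + 2*(1 + 2*sqrt(5))*conj(-sqrt(5)/2 - 1/2) + 2*(2 - sqrt(5))*conj(-sqrt(5)/2 - 1/2) + 2*(1 - 2*sqrt(5))*conj(-1/2 + sqrt(5)/2) + 5*(1)*conj(0) + 5*(3)*conj(0)]
      = (1/20)[(22) + (-6) + (sqrt(5) + 3) + (-11 - 3*sqrt(5)) + (3 - sqrt(5)) + (-11 + 3*sqrt(5)) + (0) + (0)] = 0/20 = 0
  <chi_rho, chi_7> = (1/20)[1*(11)*conj(2) + 1*(-3)*conj(-2) + 2*(2 + sqrt(5))*conj(1/2 - sqrt(5)/2) + 2*(1 + 2*sqrt(5))*conj(-sqrt(5)/2 - 1/2) + 2*(2 - sqrt(5))*conj(1/2 + sqrt(5)/2) + 2*(1 - 2*sqrt(5))*conj(-1/2 + sqrt(5)/2) + 5*(1)*conj(0) + 5*(3)*conj(0)]
      = (1/20)[(22) + (6) + (-3 - sqrt(5)) + (-11 - 3*sqrt(5)) + (-3 + sqrt(5)) + (-11 + 3*sqrt(5)) + (0) + (0)] = 0/20 = 0
  <chi_rho, chi_8> = (1/20)[1*(11)*conj(2) + 1*(-3)*conj(2) + 2*(2 + sqrt(5))*conj(-sqrt(5)/2 - 1/2) + 2*(1 + 2*sqrt(5))*conj(-1/2 + sqrt(5)/2) + 2*(2 - sqrt(5))*conj(-1/2 + sqrt(5)/2) + 2*(1 - 2*sqrt(5))*conj(-sqrt(5)/2 - 1/2) + 5*(1)*conj(0) + 5*(3)*conj(0)]
      = (1/20)[(22) + (-6) + (-7 - 3*sqrt(5)) + (9 - sqrt(5)) + (-7 + 3*sqrt(5)) + (sqrt(5) + 9) + (0) + (0)] = 20/20 = 1
Dimension check: dim(rho) = sum (mult * dim) = 2*1 + 0*1 + 0*1 + 1*1 + 3*2 + 0*2 + 0*2 + 1*2 = 11 = chi_rho(e) = 11.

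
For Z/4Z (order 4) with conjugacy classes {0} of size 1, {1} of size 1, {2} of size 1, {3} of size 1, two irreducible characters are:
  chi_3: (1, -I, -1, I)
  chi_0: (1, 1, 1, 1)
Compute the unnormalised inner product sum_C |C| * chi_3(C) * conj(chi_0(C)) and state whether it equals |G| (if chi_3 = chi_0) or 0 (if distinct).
Sum = 0; so <chi_3, chi_0> = 0 (distinct irreducibles are orthogonal).

Explanation: Compute term by term over conjugacy classes (|C| * chi_3(C) * conj(chi_0(C))):
  1*(1)*conj(1) + 1*(-I)*conj(1) + 1*(-1)*conj(1) + 1*(I)*conj(1)
  = (1) + (-I) + (-1) + (I)
  = 0.
(Exp terms are combined using exp(i*s)*conj(exp(i*t)) = exp(i*(s-t)), and sums of them are collapsed using the identity that for every m > 1 the m distinct m-th roots of unity sum to 0, e.g. 1 + exp(2*I*pi/3) + exp(-2*I*pi/3) = 0.)
Dividing by |G| = 4 gives 0/4 = 0, matching the row-orthogonality relation <chi_3, chi_0> = [chi_3 = chi_0].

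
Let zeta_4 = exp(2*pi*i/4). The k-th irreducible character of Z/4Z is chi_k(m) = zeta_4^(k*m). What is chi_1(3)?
chi_1(3) = zeta_4^3 = -I

Why: chi_1(3) = zeta_4^(1*3) = zeta_4^3. Since zeta_4^4 = 1, this equals zeta_4^3 = exp(2*pi*i*3/4) = -I.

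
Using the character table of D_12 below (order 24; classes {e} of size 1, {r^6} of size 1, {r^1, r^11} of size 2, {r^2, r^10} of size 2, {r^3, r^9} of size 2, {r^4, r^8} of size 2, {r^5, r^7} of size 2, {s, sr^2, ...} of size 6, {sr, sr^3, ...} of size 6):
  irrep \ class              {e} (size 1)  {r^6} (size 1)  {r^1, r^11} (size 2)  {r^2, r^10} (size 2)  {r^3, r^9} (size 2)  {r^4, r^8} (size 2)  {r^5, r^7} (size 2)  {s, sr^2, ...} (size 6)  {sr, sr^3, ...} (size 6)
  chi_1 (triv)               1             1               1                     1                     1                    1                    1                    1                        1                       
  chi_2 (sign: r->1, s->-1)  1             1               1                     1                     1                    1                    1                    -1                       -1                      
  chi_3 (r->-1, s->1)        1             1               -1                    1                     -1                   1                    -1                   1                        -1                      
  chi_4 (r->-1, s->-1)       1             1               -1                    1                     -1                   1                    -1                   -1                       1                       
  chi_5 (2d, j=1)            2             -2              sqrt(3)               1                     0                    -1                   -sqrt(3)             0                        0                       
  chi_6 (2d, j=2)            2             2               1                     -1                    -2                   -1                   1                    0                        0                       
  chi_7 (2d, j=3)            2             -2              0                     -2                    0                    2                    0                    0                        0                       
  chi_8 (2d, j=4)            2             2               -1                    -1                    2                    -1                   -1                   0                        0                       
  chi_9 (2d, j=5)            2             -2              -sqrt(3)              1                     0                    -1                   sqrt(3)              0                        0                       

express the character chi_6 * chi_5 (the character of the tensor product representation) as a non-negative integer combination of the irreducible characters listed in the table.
chi_6 tensor chi_5 = chi_5 + chi_7 (all other irreducibles have multiplicity 0).

Solution. The character of a tensor product is the pointwise product (chi_6 * chi_5)(C) = chi_6(C) * chi_5(C):
  {e}: (2)*(2), {r^6}: (2)*(-2), {r^1, r^11}: (1)*(sqrt(3)), {r^2, r^10}: (-1)*(1), {r^3, r^9}: (-2)*(0), {r^4, r^8}: (-1)*(-1), {r^5, r^7}: (1)*(-sqrt(3)), {s, sr^2, ...}: (0)*(0), {sr, sr^3, ...}: (0)*(0)
so (chi_6 * chi_5) takes values
  {e} -> 4, {r^6} -> -4, {r^1, r^11} -> sqrt(3), {r^2, r^10} -> -1, {r^3, r^9} -> 0, {r^4, r^8} -> 1, {r^5, r^7} -> -sqrt(3), {s, sr^2, ...} -> 0, {sr, sr^3, ...} -> 0.
Now take the inner product of this character with each irreducible chi from the table, <chi_6*chi_5, chi> = (1/24) sum_C |C| (chi_6*chi_5)(C) conj(chi(C)):
  <chi_6*chi_5, chi_1> = (1/24)[1*(4)*conj(1) + 1*(-4)*conj(1) + 2*(sqrt(3))*conj(1) + 2*(-1)*conj(1) + 2*(0)*conj(1) + 2*(1)*conj(1) + 2*(-sqrt(3))*conj(1) + 6*(0)*conj(1) + 6*(0)*conj(1)]
      = (1/24)[(4) + (-4) + (2*sqrt(3)) + (-2) + (0) + (2) + (-2*sqrt(3)) + (0) + (0)] = 0/24 = 0
  <chi_6*chi_5, chi_2> = (1/24)[1*(4)*conj(1) + 1*(-4)*conj(1) + 2*(sqrt(3))*conj(1) + 2*(-1)*conj(1) + 2*(0)*conj(1) + 2*(1)*conj(1) + 2*(-sqrt(3))*conj(1) + 6*(0)*conj(-1) + 6*(0)*conj(-1)]
      = (1/24)[(4) + (-4) + (2*sqrt(3)) + (-2) + (0) + (2) + (-2*sqrt(3)) + (0) + (0)] = 0/24 = 0
  <chi_6*chi_5, chi_3> = (1/24)[1*(4)*conj(1) + 1*(-4)*conj(1) + 2*(sqrt(3))*conj(-1) + 2*(-1)*conj(1) + 2*(0)*conj(-1) + 2*(1)*conj(1) + 2*(-sqrt(3))*conj(-1) + 6*(0)*conj(1) + 6*(0)*conj(-1)]
      = (1/24)[(4) + (-4) + (-2*sqrt(3)) + (-2) + (0) + (2) + (2*sqrt(3)) + (0) + (0)] = 0/24 = 0
  <chi_6*chi_5, chi_4> = (1/24)[1*(4)*conj(1) + 1*(-4)*conj(1) + 2*(sqrt(3))*conj(-1) + 2*(-1)*conj(1) + 2*(0)*conj(-1) + 2*(1)*conj(1) + 2*(-sqrt(3))*conj(-1) + 6*(0)*conj(-1) + 6*(0)*conj(1)]
      = (1/24)[(4) + (-4) + (-2*sqrt(3)) + (-2) + (0) + (2) + (2*sqrt(3)) + (0) + (0)] = 0/24 = 0
  <chi_6*chi_5, chi_5> = (1/24)[1*(4)*conj(2) + 1*(-4)*conj(-2) + 2*(sqrt(3))*conj(sqrt(3)) + 2*(-1)*conj(1) + 2*(0)*conj(0) + 2*(1)*conj(-1) + 2*(-sqrt(3))*conj(-sqrt(3)) + 6*(0)*conj(0) + 6*(0)*conj(0)]
      = (1/24)[(8) + (8) + (6) + (-2) + (0) + (-2) + (6) + (0) + (0)] = 24/24 = 1
  <chi_6*chi_5, chi_6> = (1/24)[1*(4)*conj(2) + 1*(-4)*conj(2) + 2*(sqrt(3))*conj(1) + 2*(-1)*conj(-1) + 2*(0)*conj(-2) + 2*(1)*conj(-1) + 2*(-sqrt(3))*conj(1) + 6*(0)*conj(0) + 6*(0)*conj(0)]
      = (1/24)[(8) + (-8) + (2*sqrt(3)) + (2) + (0) + (-2) + (-2*sqrt(3)) + (0) + (0)] = 0/24 = 0
  <chi_6*chi_5, chi_7> = (1/24)[1*(4)*conj(2) + 1*(-4)*conj(-2) + 2*(sqrt(3))*conj(0) + 2*(-1)*conj(-2) + 2*(0)*conj(0) + 2*(1)*conj(2) + 2*(-sqrt(3))*conj(0) + 6*(0)*conj(0) + 6*(0)*conj(0)]
      = (1/24)[(8) + (8) + (0) + (4) + (0) + (4) + (0) + (0) + (0)] = 24/24 = 1
  <chi_6*chi_5, chi_8> = (1/24)[1*(4)*conj(2) + 1*(-4)*conj(2) + 2*(sqrt(3))*conj(-1) + 2*(-1)*conj(-1) + 2*(0)*conj(2) + 2*(1)*conj(-1) + 2*(-sqrt(3))*conj(-1) + 6*(0)*conj(0) + 6*(0)*conj(0)]
      = (1/24)[(8) + (-8) + (-2*sqrt(3)) + (2) + (0) + (-2) + (2*sqrt(3)) + (0) + (0)] = 0/24 = 0
  <chi_6*chi_5, chi_9> = (1/24)[1*(4)*conj(2) + 1*(-4)*conj(-2) + 2*(sqrt(3))*conj(-sqrt(3)) + 2*(-1)*conj(1) + 2*(0)*conj(0) + 2*(1)*conj(-1) + 2*(-sqrt(3))*conj(sqrt(3)) + 6*(0)*conj(0) + 6*(0)*conj(0)]
      = (1/24)[(8) + (8) + (-6) + (-2) + (0) + (-2) + (-6) + (0) + (0)] = 0/24 = 0
Hence the multiplicities are chi_5: 1, chi_7: 1. Dimension check: dim(chi_6)*dim(chi_5) = 2*2 = 4 and sum (mult * dim) = 1*2 + 1*2 = 4.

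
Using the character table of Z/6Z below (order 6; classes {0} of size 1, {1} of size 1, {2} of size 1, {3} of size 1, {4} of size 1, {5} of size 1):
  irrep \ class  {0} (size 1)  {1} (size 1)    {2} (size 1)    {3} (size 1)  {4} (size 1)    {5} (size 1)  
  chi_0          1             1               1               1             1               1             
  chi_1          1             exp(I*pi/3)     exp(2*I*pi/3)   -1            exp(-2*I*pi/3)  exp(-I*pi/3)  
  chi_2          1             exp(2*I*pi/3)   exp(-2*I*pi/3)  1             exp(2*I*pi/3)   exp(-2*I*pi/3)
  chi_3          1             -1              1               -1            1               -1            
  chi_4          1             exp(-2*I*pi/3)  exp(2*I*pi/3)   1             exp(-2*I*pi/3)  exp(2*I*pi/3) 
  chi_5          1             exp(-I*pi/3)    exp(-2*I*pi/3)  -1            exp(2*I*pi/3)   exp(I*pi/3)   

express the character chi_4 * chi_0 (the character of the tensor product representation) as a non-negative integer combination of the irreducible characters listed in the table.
chi_4 tensor chi_0 = chi_4 (all other irreducibles have multiplicity 0).

The character of a tensor product is the pointwise product (chi_4 * chi_0)(C) = chi_4(C) * chi_0(C):
  {0}: (1)*(1), {1}: (exp(-2*I*pi/3))*(1), {2}: (exp(2*I*pi/3))*(1), {3}: (1)*(1), {4}: (exp(-2*I*pi/3))*(1), {5}: (exp(2*I*pi/3))*(1)
so (chi_4 * chi_0) takes values
  {0} -> 1, {1} -> exp(-2*I*pi/3), {2} -> exp(2*I*pi/3), {3} -> 1, {4} -> exp(-2*I*pi/3), {5} -> exp(2*I*pi/3).
Now take the inner product of this character with each irreducible chi from the table, <chi_4*chi_0, chi> = (1/6) sum_C |C| (chi_4*chi_0)(C) conj(chi(C)):
  <chi_4*chi_0, chi_0> = (1/6)[1*(1)*conj(1) + 1*(exp(-2*I*pi/3))*conj(1) + 1*(exp(2*I*pi/3))*conj(1) + 1*(1)*conj(1) + 1*(exp(-2*I*pi/3))*conj(1) + 1*(exp(2*I*pi/3))*conj(1)]
      = (1/6)[(1) + (exp(-2*I*pi/3)) + (exp(2*I*pi/3)) + (1) + (exp(-2*I*pi/3)) + (exp(2*I*pi/3))] = 0/6 = 0
  <chi_4*chi_0, chi_1> = (1/6)[1*(1)*conj(1) + 1*(exp(-2*I*pi/3))*conj(exp(I*pi/3)) + 1*(exp(2*I*pi/3))*conj(exp(2*I*pi/3)) + 1*(1)*conj(-1) + 1*(exp(-2*I*pi/3))*conj(exp(-2*I*pi/3)) + 1*(exp(2*I*pi/3))*conj(exp(-I*pi/3))]
      = (1/6)[(1) + (-1) + (1) + (-1) + (1) + (-1)] = 0/6 = 0
  <chi_4*chi_0, chi_2> = (1/6)[1*(1)*conj(1) + 1*(exp(-2*I*pi/3))*conj(exp(2*I*pi/3)) + 1*(exp(2*I*pi/3))*conj(exp(-2*I*pi/3)) + 1*(1)*conj(1) + 1*(exp(-2*I*pi/3))*conj(exp(2*I*pi/3)) + 1*(exp(2*I*pi/3))*conj(exp(-2*I*pi/3))]
      = (1/6)[(1) + (exp(2*I*pi/3)) + (exp(-2*I*pi/3)) + (1) + (exp(2*I*pi/3)) + (exp(-2*I*pi/3))] = 0/6 = 0
  <chi_4*chi_0, chi_3> = (1/6)[1*(1)*conj(1) + 1*(exp(-2*I*pi/3))*conj(-1) + 1*(exp(2*I*pi/3))*conj(1) + 1*(1)*conj(-1) + 1*(exp(-2*I*pi/3))*conj(1) + 1*(exp(2*I*pi/3))*conj(-1)]
      = (1/6)[(1) + (-exp(-2*I*pi/3)) + (exp(2*I*pi/3)) + (-1) + (exp(-2*I*pi/3)) + (-exp(2*I*pi/3))] = 0/6 = 0
  <chi_4*chi_0, chi_4> = (1/6)[1*(1)*conj(1) + 1*(exp(-2*I*pi/3))*conj(exp(-2*I*pi/3)) + 1*(exp(2*I*pi/3))*conj(exp(2*I*pi/3)) + 1*(1)*conj(1) + 1*(exp(-2*I*pi/3))*conj(exp(-2*I*pi/3)) + 1*(exp(2*I*pi/3))*conj(exp(2*I*pi/3))]
      = (1/6)[(1) + (1) + (1) + (1) + (1) + (1)] = 6/6 = 1
  <chi_4*chi_0, chi_5> = (1/6)[1*(1)*conj(1) + 1*(exp(-2*I*pi/3))*conj(exp(-I*pi/3)) + 1*(exp(2*I*pi/3))*conj(exp(-2*I*pi/3)) + 1*(1)*conj(-1) + 1*(exp(-2*I*pi/3))*conj(exp(2*I*pi/3)) + 1*(exp(2*I*pi/3))*conj(exp(I*pi/3))]
      = (1/6)[(1) + (exp(-I*pi/3)) + (exp(-2*I*pi/3)) + (-1) + (exp(2*I*pi/3)) + (exp(I*pi/3))] = 0/6 = 0
(Exp terms are combined using exp(i*s)*conj(exp(i*t)) = exp(i*(s-t)), and sums of them are collapsed using the identity that for every m > 1 the m distinct m-th roots of unity sum to 0, e.g. 1 + exp(2*I*pi/3) + exp(-2*I*pi/3) = 0.)
Hence the multiplicities are chi_4: 1. Dimension check: dim(chi_4)*dim(chi_0) = 1*1 = 1 and sum (mult * dim) = 1*1 = 1.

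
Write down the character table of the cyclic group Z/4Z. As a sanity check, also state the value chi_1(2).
Character table of Z/4Z (irreps indexed chi_0,...,chi_3 with chi_k(m) = zeta_4^(k*m), zeta_4 = exp(2*pi*i/4)):
  irrep \ class  {0} (size 1)  {1} (size 1)  {2} (size 1)  {3} (size 1)
  chi_0          1             1             1             1           
  chi_1          1             I             -1            -I          
  chi_2          1             -1            1             -1          
  chi_3          1             -I            -1            I           

Spot check: chi_1(2) = zeta_4^(1*2) = zeta_4^2 = -1.

Explanation: Z/4Z is abelian, so all 4 irreducible complex representations are 1-dimensional. They are given by chi_k(m) = zeta_4^(k*m) for k = 0,...,3. Row orthogonality: sum_m chi_k(m) conj(chi_l(m)) = 4 * [k = l].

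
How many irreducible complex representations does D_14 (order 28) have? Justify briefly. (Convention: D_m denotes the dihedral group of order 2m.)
10

Reasoning: The number of irreducible complex representations of a finite group equals its number of conjugacy classes. D_14 has 10 conjugacy classes (n/2 + 3 for n even), so D_14 (order 28) has exactly 10 irreducible complex representations.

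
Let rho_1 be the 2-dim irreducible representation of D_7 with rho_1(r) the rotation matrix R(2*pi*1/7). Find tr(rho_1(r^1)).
chi_{rho_1}(r^1) = 2*cos(2*pi*1*1/7) = 2*cos(2*pi/7)

Reasoning: rho_1(r^1) is rotation by angle 2*pi*1*1/7, whose trace is 2*cos(2*pi*1*1/7) = 2*cos(2*pi/7).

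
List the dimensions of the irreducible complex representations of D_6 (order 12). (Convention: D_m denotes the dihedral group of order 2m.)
Dimensions: 1, 1, 1, 1, 2, 2

Derivation: There are 6 irreducibles (= number of conjugacy classes). Their dimensions d_i satisfy sum d_i^2 = |G| = 12: 1 + 1 + 1 + 1 + 4 + 4 = 12.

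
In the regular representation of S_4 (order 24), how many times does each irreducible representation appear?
Each irreducible V_i of dimension d_i appears with multiplicity d_i, i.e. rho_reg = (direct sum over all irreducibles V_i) d_i V_i. The irreducible dimensions for S_4 are 1, 1, 2, 3, 3: 2 irreducibles of dimension 1, each with multiplicity 1; 1 irreducible of dimension 2, with multiplicity 2; 2 irreducibles of dimension 3, each with multiplicity 3. Total dimension 2*1*1 + 1*2*2 + 2*3*3 = 24 = |G|.

Justification: General theorem: in the regular representation of a finite group G, each irreducible appears with multiplicity equal to its dimension. Check: dim(rho_reg) = sum d_i^2 = 1 + 1 + 4 + 9 + 9 = 24 = |G|.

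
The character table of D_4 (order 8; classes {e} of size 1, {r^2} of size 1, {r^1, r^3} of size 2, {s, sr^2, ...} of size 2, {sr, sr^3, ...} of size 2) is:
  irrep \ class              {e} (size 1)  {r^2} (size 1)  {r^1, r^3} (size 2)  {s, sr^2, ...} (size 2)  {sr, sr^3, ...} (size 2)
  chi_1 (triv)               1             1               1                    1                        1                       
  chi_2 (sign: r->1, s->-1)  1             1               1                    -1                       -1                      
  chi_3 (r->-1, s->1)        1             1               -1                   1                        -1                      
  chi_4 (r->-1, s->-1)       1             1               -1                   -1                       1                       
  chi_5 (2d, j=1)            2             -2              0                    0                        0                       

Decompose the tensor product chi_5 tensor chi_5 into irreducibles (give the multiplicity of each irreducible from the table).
chi_5 tensor chi_5 = chi_1 + chi_2 + chi_3 + chi_4 (all other irreducibles have multiplicity 0).

Argument: The character of a tensor product is the pointwise product (chi_5 * chi_5)(C) = chi_5(C) * chi_5(C):
  {e}: (2)*(2), {r^2}: (-2)*(-2), {r^1, r^3}: (0)*(0), {s, sr^2, ...}: (0)*(0), {sr, sr^3, ...}: (0)*(0)
so (chi_5 * chi_5) takes values
  {e} -> 4, {r^2} -> 4, {r^1, r^3} -> 0, {s, sr^2, ...} -> 0, {sr, sr^3, ...} -> 0.
Now take the inner product of this character with each irreducible chi from the table, <chi_5*chi_5, chi> = (1/8) sum_C |C| (chi_5*chi_5)(C) conj(chi(C)):
  <chi_5*chi_5, chi_1> = (1/8)[1*(4)*conj(1) + 1*(4)*conj(1) + 2*(0)*conj(1) + 2*(0)*conj(1) + 2*(0)*conj(1)]
      = (1/8)[(4) + (4) + (0) + (0) + (0)] = 8/8 = 1
  <chi_5*chi_5, chi_2> = (1/8)[1*(4)*conj(1) + 1*(4)*conj(1) + 2*(0)*conj(1) + 2*(0)*conj(-1) + 2*(0)*conj(-1)]
      = (1/8)[(4) + (4) + (0) + (0) + (0)] = 8/8 = 1
  <chi_5*chi_5, chi_3> = (1/8)[1*(4)*conj(1) + 1*(4)*conj(1) + 2*(0)*conj(-1) + 2*(0)*conj(1) + 2*(0)*conj(-1)]
      = (1/8)[(4) + (4) + (0) + (0) + (0)] = 8/8 = 1
  <chi_5*chi_5, chi_4> = (1/8)[1*(4)*conj(1) + 1*(4)*conj(1) + 2*(0)*conj(-1) + 2*(0)*conj(-1) + 2*(0)*conj(1)]
      = (1/8)[(4) + (4) + (0) + (0) + (0)] = 8/8 = 1
  <chi_5*chi_5, chi_5> = (1/8)[1*(4)*conj(2) + 1*(4)*conj(-2) + 2*(0)*conj(0) + 2*(0)*conj(0) + 2*(0)*conj(0)]
      = (1/8)[(8) + (-8) + (0) + (0) + (0)] = 0/8 = 0
Hence the multiplicities are chi_1: 1, chi_2: 1, chi_3: 1, chi_4: 1. Dimension check: dim(chi_5)*dim(chi_5) = 2*2 = 4 and sum (mult * dim) = 1*1 + 1*1 + 1*1 + 1*1 = 4.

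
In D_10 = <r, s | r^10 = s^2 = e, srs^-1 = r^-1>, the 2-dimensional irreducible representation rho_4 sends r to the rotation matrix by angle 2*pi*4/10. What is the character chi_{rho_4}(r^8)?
chi_{rho_4}(r^8) = 2*cos(2*pi*4*8/10) = -1/2 + sqrt(5)/2

Proof sketch: rho_4(r^8) is rotation by angle 2*pi*4*8/10, whose trace is 2*cos(2*pi*4*8/10) = -1/2 + sqrt(5)/2.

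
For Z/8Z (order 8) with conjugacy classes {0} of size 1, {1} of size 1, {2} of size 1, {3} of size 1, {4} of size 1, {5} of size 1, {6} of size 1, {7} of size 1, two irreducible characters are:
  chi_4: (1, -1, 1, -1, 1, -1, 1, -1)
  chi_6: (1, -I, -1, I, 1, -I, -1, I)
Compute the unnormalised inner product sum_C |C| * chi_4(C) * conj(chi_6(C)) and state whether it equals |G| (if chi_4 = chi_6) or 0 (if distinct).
Sum = 0; so <chi_4, chi_6> = 0 (distinct irreducibles are orthogonal).

Explanation: Compute term by term over conjugacy classes (|C| * chi_4(C) * conj(chi_6(C))):
  1*(1)*conj(1) + 1*(-1)*conj(-I) + 1*(1)*conj(-1) + 1*(-1)*conj(I) + 1*(1)*conj(1) + 1*(-1)*conj(-I) + 1*(1)*conj(-1) + 1*(-1)*conj(I)
  = (1) + (-I) + (-1) + (I) + (1) + (-I) + (-1) + (I)
  = 0.
(Exp terms are combined using exp(i*s)*conj(exp(i*t)) = exp(i*(s-t)), and sums of them are collapsed using the identity that for every m > 1 the m distinct m-th roots of unity sum to 0, e.g. 1 + exp(2*I*pi/3) + exp(-2*I*pi/3) = 0.)
Dividing by |G| = 8 gives 0/8 = 0, matching the row-orthogonality relation <chi_4, chi_6> = [chi_4 = chi_6].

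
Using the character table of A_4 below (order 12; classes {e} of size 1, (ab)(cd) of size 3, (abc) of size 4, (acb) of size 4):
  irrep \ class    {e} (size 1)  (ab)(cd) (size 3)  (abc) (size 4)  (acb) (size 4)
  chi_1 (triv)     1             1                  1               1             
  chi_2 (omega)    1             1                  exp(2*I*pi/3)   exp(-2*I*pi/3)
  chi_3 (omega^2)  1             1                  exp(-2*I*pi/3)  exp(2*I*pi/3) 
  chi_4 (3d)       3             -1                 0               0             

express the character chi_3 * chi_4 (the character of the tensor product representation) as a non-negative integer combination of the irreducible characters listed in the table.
chi_3 tensor chi_4 = chi_4 (all other irreducibles have multiplicity 0).

Derivation: The character of a tensor product is the pointwise product (chi_3 * chi_4)(C) = chi_3(C) * chi_4(C):
  {e}: (1)*(3), (ab)(cd): (1)*(-1), (abc): (exp(-2*I*pi/3))*(0), (acb): (exp(2*I*pi/3))*(0)
so (chi_3 * chi_4) takes values
  {e} -> 3, (ab)(cd) -> -1, (abc) -> 0, (acb) -> 0.
Now take the inner product of this character with each irreducible chi from the table, <chi_3*chi_4, chi> = (1/12) sum_C |C| (chi_3*chi_4)(C) conj(chi(C)):
  <chi_3*chi_4, chi_1> = (1/12)[1*(3)*conj(1) + 3*(-1)*conj(1) + 4*(0)*conj(1) + 4*(0)*conj(1)]
      = (1/12)[(3) + (-3) + (0) + (0)] = 0/12 = 0
  <chi_3*chi_4, chi_2> = (1/12)[1*(3)*conj(1) + 3*(-1)*conj(1) + 4*(0)*conj(exp(2*I*pi/3)) + 4*(0)*conj(exp(-2*I*pi/3))]
      = (1/12)[(3) + (-3) + (0) + (0)] = 0/12 = 0
  <chi_3*chi_4, chi_3> = (1/12)[1*(3)*conj(1) + 3*(-1)*conj(1) + 4*(0)*conj(exp(-2*I*pi/3)) + 4*(0)*conj(exp(2*I*pi/3))]
      = (1/12)[(3) + (-3) + (0) + (0)] = 0/12 = 0
  <chi_3*chi_4, chi_4> = (1/12)[1*(3)*conj(3) + 3*(-1)*conj(-1) + 4*(0)*conj(0) + 4*(0)*conj(0)]
      = (1/12)[(9) + (3) + (0) + (0)] = 12/12 = 1
(Exp terms are combined using exp(i*s)*conj(exp(i*t)) = exp(i*(s-t)), and sums of them are collapsed using the identity that for every m > 1 the m distinct m-th roots of unity sum to 0, e.g. 1 + exp(2*I*pi/3) + exp(-2*I*pi/3) = 0.)
Hence the multiplicities are chi_4: 1. Dimension check: dim(chi_3)*dim(chi_4) = 1*3 = 3 and sum (mult * dim) = 1*3 = 3.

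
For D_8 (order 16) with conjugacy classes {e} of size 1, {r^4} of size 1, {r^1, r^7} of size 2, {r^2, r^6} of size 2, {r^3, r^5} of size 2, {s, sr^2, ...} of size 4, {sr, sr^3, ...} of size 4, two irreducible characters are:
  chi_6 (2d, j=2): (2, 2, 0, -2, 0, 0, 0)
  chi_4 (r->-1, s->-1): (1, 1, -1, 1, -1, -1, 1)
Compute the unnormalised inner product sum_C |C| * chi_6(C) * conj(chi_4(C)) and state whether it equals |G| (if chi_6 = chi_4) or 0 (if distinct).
Sum = 0; so <chi_6, chi_4> = 0 (distinct irreducibles are orthogonal).

Derivation: Compute term by term over conjugacy classes (|C| * chi_6(C) * conj(chi_4(C))):
  1*(2)*conj(1) + 1*(2)*conj(1) + 2*(0)*conj(-1) + 2*(-2)*conj(1) + 2*(0)*conj(-1) + 4*(0)*conj(-1) + 4*(0)*conj(1)
  = (2) + (2) + (0) + (-4) + (0) + (0) + (0)
  = 0.
Dividing by |G| = 16 gives 0/16 = 0, matching the row-orthogonality relation <chi_6, chi_4> = [chi_6 = chi_4].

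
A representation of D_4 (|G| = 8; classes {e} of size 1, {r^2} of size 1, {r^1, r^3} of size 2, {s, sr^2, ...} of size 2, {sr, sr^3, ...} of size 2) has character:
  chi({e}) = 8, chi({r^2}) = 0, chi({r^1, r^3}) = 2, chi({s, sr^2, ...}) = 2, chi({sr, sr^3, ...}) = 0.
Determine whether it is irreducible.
Not irreducible (reducible): <chi, chi> = 10 > 1.

Reasoning: <chi, chi> = (1/|G|) sum_C |C| * |chi(C)|^2 = (1/8)[1*|8|^2 + 1*|0|^2 + 2*|2|^2 + 2*|2|^2 + 2*|0|^2]
  = (1/8)[(64) + (0) + (8) + (8) + (0)] = 80/8 = 10.
A character is irreducible iff <chi, chi> = 1, so this representation is reducible.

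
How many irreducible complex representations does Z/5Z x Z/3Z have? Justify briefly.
15

Derivation: The number of irreducible complex representations of a finite group equals its number of conjugacy classes. Z/5Z x Z/3Z is abelian of order 15, so every element is its own conjugacy class: 15 classes, so Z/5Z x Z/3Z (order 15) has exactly 15 irreducible complex representations.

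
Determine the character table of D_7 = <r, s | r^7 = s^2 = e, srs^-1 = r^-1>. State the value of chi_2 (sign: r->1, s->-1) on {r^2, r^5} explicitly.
Conjugacy classes: {e} of size 1, {r^1, r^6} of size 2, {r^2, r^5} of size 2, {r^3, r^4} of size 2, {s, sr, ..., sr^6} of size 7.
Character table:
  irrep \ class              {e} (size 1)  {r^1, r^6} (size 2)  {r^2, r^5} (size 2)  {r^3, r^4} (size 2)  {s, sr, ..., sr^6} (size 7)
  chi_1 (triv)               1             1                    1                    1                    1                          
  chi_2 (sign: r->1, s->-1)  1             1                    1                    1                    -1                         
  chi_3 (2d, j=1)            2             2*cos(2*pi/7)        -2*cos(3*pi/7)       -2*cos(pi/7)         0                          
  chi_4 (2d, j=2)            2             -2*cos(3*pi/7)       -2*cos(pi/7)         2*cos(2*pi/7)        0                          
  chi_5 (2d, j=3)            2             -2*cos(pi/7)         2*cos(2*pi/7)        -2*cos(3*pi/7)       0                          

Spot check: chi_2 (sign: r->1, s->-1) on {r^2, r^5} = 1.

Working: D_7 has order 2*7 = 14 with 5 conjugacy classes, hence 5 irreducibles. Sum of squared dims 1 + 1 + 4 + 4 + 4 = 14 = |G|. Linear characters come from the abelianisation; the 2-dimensional irreps have character r^k -> 2*cos(2*pi*j*k/7), reflections -> 0.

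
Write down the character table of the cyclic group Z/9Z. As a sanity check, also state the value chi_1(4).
Character table of Z/9Z (irreps indexed chi_0,...,chi_8 with chi_k(m) = zeta_9^(k*m), zeta_9 = exp(2*pi*i/9)):
  irrep \ class  {0} (size 1)  {1} (size 1)    {2} (size 1)    {3} (size 1)    {4} (size 1)    {5} (size 1)    {6} (size 1)    {7} (size 1)    {8} (size 1)  
  chi_0          1             1               1               1               1               1               1               1               1             
  chi_1          1             exp(2*I*pi/9)   exp(4*I*pi/9)   exp(2*I*pi/3)   exp(8*I*pi/9)   exp(-8*I*pi/9)  exp(-2*I*pi/3)  exp(-4*I*pi/9)  exp(-2*I*pi/9)
  chi_2          1             exp(4*I*pi/9)   exp(8*I*pi/9)   exp(-2*I*pi/3)  exp(-2*I*pi/9)  exp(2*I*pi/9)   exp(2*I*pi/3)   exp(-8*I*pi/9)  exp(-4*I*pi/9)
  chi_3          1             exp(2*I*pi/3)   exp(-2*I*pi/3)  1               exp(2*I*pi/3)   exp(-2*I*pi/3)  1               exp(2*I*pi/3)   exp(-2*I*pi/3)
  chi_4          1             exp(8*I*pi/9)   exp(-2*I*pi/9)  exp(2*I*pi/3)   exp(-4*I*pi/9)  exp(4*I*pi/9)   exp(-2*I*pi/3)  exp(2*I*pi/9)   exp(-8*I*pi/9)
  chi_5          1             exp(-8*I*pi/9)  exp(2*I*pi/9)   exp(-2*I*pi/3)  exp(4*I*pi/9)   exp(-4*I*pi/9)  exp(2*I*pi/3)   exp(-2*I*pi/9)  exp(8*I*pi/9) 
  chi_6          1             exp(-2*I*pi/3)  exp(2*I*pi/3)   1               exp(-2*I*pi/3)  exp(2*I*pi/3)   1               exp(-2*I*pi/3)  exp(2*I*pi/3) 
  chi_7          1             exp(-4*I*pi/9)  exp(-8*I*pi/9)  exp(2*I*pi/3)   exp(2*I*pi/9)   exp(-2*I*pi/9)  exp(-2*I*pi/3)  exp(8*I*pi/9)   exp(4*I*pi/9) 
  chi_8          1             exp(-2*I*pi/9)  exp(-4*I*pi/9)  exp(-2*I*pi/3)  exp(-8*I*pi/9)  exp(8*I*pi/9)   exp(2*I*pi/3)   exp(4*I*pi/9)   exp(2*I*pi/9) 

Spot check: chi_1(4) = zeta_9^(1*4) = zeta_9^4 = exp(8*I*pi/9).

Argument: Z/9Z is abelian, so all 9 irreducible complex representations are 1-dimensional. They are given by chi_k(m) = zeta_9^(k*m) for k = 0,...,8. Row orthogonality: sum_m chi_k(m) conj(chi_l(m)) = 9 * [k = l].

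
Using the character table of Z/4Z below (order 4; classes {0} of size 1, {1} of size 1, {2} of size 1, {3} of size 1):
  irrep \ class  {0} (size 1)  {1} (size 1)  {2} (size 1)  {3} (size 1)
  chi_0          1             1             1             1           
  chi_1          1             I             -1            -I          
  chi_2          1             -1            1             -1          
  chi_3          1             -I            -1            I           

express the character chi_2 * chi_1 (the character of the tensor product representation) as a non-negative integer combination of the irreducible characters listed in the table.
chi_2 tensor chi_1 = chi_3 (all other irreducibles have multiplicity 0).

Details: The character of a tensor product is the pointwise product (chi_2 * chi_1)(C) = chi_2(C) * chi_1(C):
  {0}: (1)*(1), {1}: (-1)*(I), {2}: (1)*(-1), {3}: (-1)*(-I)
so (chi_2 * chi_1) takes values
  {0} -> 1, {1} -> -I, {2} -> -1, {3} -> I.
Now take the inner product of this character with each irreducible chi from the table, <chi_2*chi_1, chi> = (1/4) sum_C |C| (chi_2*chi_1)(C) conj(chi(C)):
  <chi_2*chi_1, chi_0> = (1/4)[1*(1)*conj(1) + 1*(-I)*conj(1) + 1*(-1)*conj(1) + 1*(I)*conj(1)]
      = (1/4)[(1) + (-I) + (-1) + (I)] = 0/4 = 0
  <chi_2*chi_1, chi_1> = (1/4)[1*(1)*conj(1) + 1*(-I)*conj(I) + 1*(-1)*conj(-1) + 1*(I)*conj(-I)]
      = (1/4)[(1) + (-1) + (1) + (-1)] = 0/4 = 0
  <chi_2*chi_1, chi_2> = (1/4)[1*(1)*conj(1) + 1*(-I)*conj(-1) + 1*(-1)*conj(1) + 1*(I)*conj(-1)]
      = (1/4)[(1) + (I) + (-1) + (-I)] = 0/4 = 0
  <chi_2*chi_1, chi_3> = (1/4)[1*(1)*conj(1) + 1*(-I)*conj(-I) + 1*(-1)*conj(-1) + 1*(I)*conj(I)]
      = (1/4)[(1) + (1) + (1) + (1)] = 4/4 = 1
(Exp terms are combined using exp(i*s)*conj(exp(i*t)) = exp(i*(s-t)), and sums of them are collapsed using the identity that for every m > 1 the m distinct m-th roots of unity sum to 0, e.g. 1 + exp(2*I*pi/3) + exp(-2*I*pi/3) = 0.)
Hence the multiplicities are chi_3: 1. Dimension check: dim(chi_2)*dim(chi_1) = 1*1 = 1 and sum (mult * dim) = 1*1 = 1.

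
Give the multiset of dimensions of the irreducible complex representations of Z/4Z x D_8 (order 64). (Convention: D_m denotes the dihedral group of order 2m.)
Dimensions: 1, 1, 1, 1, 1, 1, 1, 1, 1, 1, 1, 1, 1, 1, 1, 1, 2, 2, 2, 2, 2, 2, 2, 2, 2, 2, 2, 2

Solution. There are 28 irreducibles (= number of conjugacy classes). Their dimensions d_i satisfy sum d_i^2 = |G| = 64: 1 + 1 + 1 + 1 + 1 + 1 + 1 + 1 + 1 + 1 + 1 + 1 + 1 + 1 + 1 + 1 + 4 + 4 + 4 + 4 + 4 + 4 + 4 + 4 + 4 + 4 + 4 + 4 = 64. (For the product with Z/4Z: each of the 4 1-dim characters of Z/4Z tensors with each irrep of D_8, giving 4 copies of each D_8-dimension.)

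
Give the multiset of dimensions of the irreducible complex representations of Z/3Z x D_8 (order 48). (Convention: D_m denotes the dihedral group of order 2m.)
Dimensions: 1, 1, 1, 1, 1, 1, 1, 1, 1, 1, 1, 1, 2, 2, 2, 2, 2, 2, 2, 2, 2

Why: There are 21 irreducibles (= number of conjugacy classes). Their dimensions d_i satisfy sum d_i^2 = |G| = 48: 1 + 1 + 1 + 1 + 1 + 1 + 1 + 1 + 1 + 1 + 1 + 1 + 4 + 4 + 4 + 4 + 4 + 4 + 4 + 4 + 4 = 48. (For the product with Z/3Z: each of the 3 1-dim characters of Z/3Z tensors with each irrep of D_8, giving 3 copies of each D_8-dimension.)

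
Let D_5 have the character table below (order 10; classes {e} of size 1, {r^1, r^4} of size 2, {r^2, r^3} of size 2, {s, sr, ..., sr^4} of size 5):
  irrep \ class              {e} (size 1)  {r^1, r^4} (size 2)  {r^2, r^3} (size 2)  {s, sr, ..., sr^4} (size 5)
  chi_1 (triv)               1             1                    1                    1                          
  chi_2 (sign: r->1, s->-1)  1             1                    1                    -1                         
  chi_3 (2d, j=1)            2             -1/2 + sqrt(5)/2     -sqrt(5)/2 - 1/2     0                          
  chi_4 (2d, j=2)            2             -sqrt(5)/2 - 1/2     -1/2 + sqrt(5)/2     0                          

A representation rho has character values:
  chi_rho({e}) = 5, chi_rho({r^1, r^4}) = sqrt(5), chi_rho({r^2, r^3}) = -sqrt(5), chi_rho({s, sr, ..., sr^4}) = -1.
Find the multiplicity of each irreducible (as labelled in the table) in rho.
Multiplicities: chi_1: 0, chi_2: 1, chi_3: 2, chi_4: 0.

Working: Use <chi_rho, chi> = (1/|G|) sum_C |C| * chi_rho(C) * conj(chi(C)) with |G| = 10 for each irreducible chi in the table:
  <chi_rho, chi_1> = (1/10)[1*(5)*conj(1) + 2*(sqrt(5))*conj(1) + 2*(-sqrt(5))*conj(1) + 5*(-1)*conj(1)]
      = (1/10)[(5) + (2*sqrt(5)) + (-2*sqrt(5)) + (-5)] = 0/10 = 0
  <chi_rho, chi_2> = (1/10)[1*(5)*conj(1) + 2*(sqrt(5))*conj(1) + 2*(-sqrt(5))*conj(1) + 5*(-1)*conj(-1)]
      = (1/10)[(5) + (2*sqrt(5)) + (-2*sqrt(5)) + (5)] = 10/10 = 1
  <chi_rho, chi_3> = (1/10)[1*(5)*conj(2) + 2*(sqrt(5))*conj(-1/2 + sqrt(5)/2) + 2*(-sqrt(5))*conj(-sqrt(5)/2 - 1/2) + 5*(-1)*conj(0)]
      = (1/10)[(10) + (5 - sqrt(5)) + (sqrt(5) + 5) + (0)] = 20/10 = 2
  <chi_rho, chi_4> = (1/10)[1*(5)*conj(2) + 2*(sqrt(5))*conj(-sqrt(5)/2 - 1/2) + 2*(-sqrt(5))*conj(-1/2 + sqrt(5)/2) + 5*(-1)*conj(0)]
      = (1/10)[(10) + (-5 - sqrt(5)) + (-5 + sqrt(5)) + (0)] = 0/10 = 0
Dimension check: dim(rho) = sum (mult * dim) = 0*1 + 1*1 + 2*2 + 0*2 = 5 = chi_rho(e) = 5.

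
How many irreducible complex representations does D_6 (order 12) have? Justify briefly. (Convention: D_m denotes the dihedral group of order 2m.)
6

Solution. The number of irreducible complex representations of a finite group equals its number of conjugacy classes. D_6 has 6 conjugacy classes (n/2 + 3 for n even), so D_6 (order 12) has exactly 6 irreducible complex representations.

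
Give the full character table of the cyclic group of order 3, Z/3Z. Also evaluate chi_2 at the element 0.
Character table of Z/3Z (irreps indexed chi_0,...,chi_2 with chi_k(m) = zeta_3^(k*m), zeta_3 = exp(2*pi*i/3)):
  irrep \ class  {0} (size 1)  {1} (size 1)    {2} (size 1)  
  chi_0          1             1               1             
  chi_1          1             exp(2*I*pi/3)   exp(-2*I*pi/3)
  chi_2          1             exp(-2*I*pi/3)  exp(2*I*pi/3) 

Spot check: chi_2(0) = zeta_3^(2*0) = zeta_3^0 = 1.

Derivation: Z/3Z is abelian, so all 3 irreducible complex representations are 1-dimensional. They are given by chi_k(m) = zeta_3^(k*m) for k = 0,...,2. Row orthogonality: sum_m chi_k(m) conj(chi_l(m)) = 3 * [k = l].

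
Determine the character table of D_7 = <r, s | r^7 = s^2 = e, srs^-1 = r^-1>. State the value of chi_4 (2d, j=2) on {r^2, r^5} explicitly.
Conjugacy classes: {e} of size 1, {r^1, r^6} of size 2, {r^2, r^5} of size 2, {r^3, r^4} of size 2, {s, sr, ..., sr^6} of size 7.
Character table:
  irrep \ class              {e} (size 1)  {r^1, r^6} (size 2)  {r^2, r^5} (size 2)  {r^3, r^4} (size 2)  {s, sr, ..., sr^6} (size 7)
  chi_1 (triv)               1             1                    1                    1                    1                          
  chi_2 (sign: r->1, s->-1)  1             1                    1                    1                    -1                         
  chi_3 (2d, j=1)            2             2*cos(2*pi/7)        -2*cos(3*pi/7)       -2*cos(pi/7)         0                          
  chi_4 (2d, j=2)            2             -2*cos(3*pi/7)       -2*cos(pi/7)         2*cos(2*pi/7)        0                          
  chi_5 (2d, j=3)            2             -2*cos(pi/7)         2*cos(2*pi/7)        -2*cos(3*pi/7)       0                          

Spot check: chi_4 (2d, j=2) on {r^2, r^5} = -2*cos(pi/7).

Derivation: D_7 has order 2*7 = 14 with 5 conjugacy classes, hence 5 irreducibles. Sum of squared dims 1 + 1 + 4 + 4 + 4 = 14 = |G|. Linear characters come from the abelianisation; the 2-dimensional irreps have character r^k -> 2*cos(2*pi*j*k/7), reflections -> 0.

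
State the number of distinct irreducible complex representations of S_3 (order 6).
3

Justification: The number of irreducible complex representations of a finite group equals its number of conjugacy classes. Conjugacy classes in S_3 correspond to cycle types, i.e. partitions of 3; there are p(3) = 3 of them, so S_3 (order 6) has exactly 3 irreducible complex representations.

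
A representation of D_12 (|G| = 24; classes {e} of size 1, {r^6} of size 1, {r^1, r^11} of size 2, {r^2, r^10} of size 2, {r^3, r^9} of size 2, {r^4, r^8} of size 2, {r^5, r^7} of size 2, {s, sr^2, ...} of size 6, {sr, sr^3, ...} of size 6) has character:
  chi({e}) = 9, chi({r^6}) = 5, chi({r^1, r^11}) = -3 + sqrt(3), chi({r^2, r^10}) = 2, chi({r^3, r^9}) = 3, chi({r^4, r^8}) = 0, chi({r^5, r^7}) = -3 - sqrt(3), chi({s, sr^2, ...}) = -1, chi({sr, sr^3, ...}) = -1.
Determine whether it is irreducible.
Not irreducible (reducible): <chi, chi> = 8 > 1.

Proof sketch: <chi, chi> = (1/|G|) sum_C |C| * |chi(C)|^2 = (1/24)[1*|9|^2 + 1*|5|^2 + 2*|-3 + sqrt(3)|^2 + 2*|2|^2 + 2*|3|^2 + 2*|0|^2 + 2*|-3 - sqrt(3)|^2 + 6*|-1|^2 + 6*|-1|^2]
  = (1/24)[(81) + (25) + (24 - 12*sqrt(3)) + (8) + (18) + (0) + (12*sqrt(3) + 24) + (6) + (6)] = 192/24 = 8.
A character is irreducible iff <chi, chi> = 1, so this representation is reducible.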